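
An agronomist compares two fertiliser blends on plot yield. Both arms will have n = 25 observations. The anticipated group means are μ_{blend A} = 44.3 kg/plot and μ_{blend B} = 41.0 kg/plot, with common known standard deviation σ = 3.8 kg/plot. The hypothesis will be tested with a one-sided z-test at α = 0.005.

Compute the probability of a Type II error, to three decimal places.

Standardized effect: d = |μ_{blend A} − μ_{blend B}| / σ = |44.3 − 41.0| / 3.8 = 0.8684
Noncentrality parameter: δ = d·√(n/2) = 0.8684 × √(25/2) = 3.0703
Critical value for a one-sided test at α = 0.005: z_α = 2.576.
Power = Φ(δ − 2.576) = Φ(0.495) = 0.6895.
Type II error: β = 1 − power = 1 − 0.6895 = 0.3105.

β ≈ 0.310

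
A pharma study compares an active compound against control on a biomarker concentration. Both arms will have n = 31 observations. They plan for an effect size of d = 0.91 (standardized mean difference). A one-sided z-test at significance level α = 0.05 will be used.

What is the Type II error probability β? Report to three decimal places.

β ≈ 0.026

Noncentrality parameter: δ = d·√(n/2) = 0.91 × √(31/2) = 3.5827
Critical value for a one-sided test at α = 0.05: z_α = 1.645.
Power = P(Z > 1.645 − δ) = Φ(1.938) = 0.9737.
Type II error: β = 1 − power = 1 − 0.9737 = 0.0263.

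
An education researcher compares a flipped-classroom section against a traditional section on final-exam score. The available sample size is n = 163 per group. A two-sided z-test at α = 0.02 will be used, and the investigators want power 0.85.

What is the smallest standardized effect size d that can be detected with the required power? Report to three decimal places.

Need Φ(δ − 2.326) = 0.85, so δ = 2.326 + 1.036 = 3.363.
(The second rejection-region term Φ(−δ − z_{α/2}) is negligible and dropped.)
δ = d·√(n/2) ⇒ d = δ/√(n/2) = 3.363/√(163/2) = 0.3725.

d ≈ 0.372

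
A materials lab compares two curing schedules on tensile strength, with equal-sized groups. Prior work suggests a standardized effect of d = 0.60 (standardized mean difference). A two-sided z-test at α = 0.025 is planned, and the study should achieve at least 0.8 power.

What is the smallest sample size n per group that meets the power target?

Set Φ(δ − 2.241) = 0.8; then δ − 2.241 = Φ⁻¹(0.8) = 0.842, giving δ = 3.083.
(Ignoring the negligible lower-tail rejection probability gives the usual closed-form inversion.)
δ = d·√(n/2) ⇒ n = 2(δ/d)² = 2 × (3.083 / 0.60)² = 52.81.
Round up to the next whole unit.

n = 53 per group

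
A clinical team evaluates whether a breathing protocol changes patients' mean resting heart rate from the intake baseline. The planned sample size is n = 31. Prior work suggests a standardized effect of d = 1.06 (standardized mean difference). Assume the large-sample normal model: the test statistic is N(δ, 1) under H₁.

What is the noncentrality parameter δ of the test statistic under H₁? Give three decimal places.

δ ≈ 5.902

δ = d·√n = 1.06 × √31 = 5.9018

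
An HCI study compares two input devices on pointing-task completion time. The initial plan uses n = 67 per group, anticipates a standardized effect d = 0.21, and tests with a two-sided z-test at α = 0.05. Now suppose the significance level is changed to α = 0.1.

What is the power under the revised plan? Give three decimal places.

Power ≈ 0.336

δ = d·√(n/2) = 0.21 × √(67/2) = 1.2155 (unchanged). New critical value: z_{0.05} = 1.645.
Revised power = Φ(δ − 1.645) + Φ(−δ − 1.645) = Φ(-0.429) + Φ(-2.860) = 0.3338 + 0.0021 = 0.3359.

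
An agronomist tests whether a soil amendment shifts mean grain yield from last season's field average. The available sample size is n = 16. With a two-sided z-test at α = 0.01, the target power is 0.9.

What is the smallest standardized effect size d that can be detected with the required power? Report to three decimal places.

Required noncentrality: δ = z_{0.005} + z_{0.10} = 2.576 + 1.282 = 3.857.
(Lower-tail contribution to power is negligible for δ > 0.)
δ = d·√n ⇒ d = δ/√n = 3.857/√16 = 0.9643.

d ≈ 0.964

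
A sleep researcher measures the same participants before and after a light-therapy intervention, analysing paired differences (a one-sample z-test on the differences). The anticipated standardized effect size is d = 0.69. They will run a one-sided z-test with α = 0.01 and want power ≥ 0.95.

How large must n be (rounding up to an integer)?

n = 34

Set Φ(δ − 2.326) = 0.95; then δ − 2.326 = Φ⁻¹(0.95) = 1.645, giving δ = 3.971.
δ = d·√n ⇒ n = (δ/d)² = (3.971 / 0.69)² = 33.12.
Rounding up, n = 34.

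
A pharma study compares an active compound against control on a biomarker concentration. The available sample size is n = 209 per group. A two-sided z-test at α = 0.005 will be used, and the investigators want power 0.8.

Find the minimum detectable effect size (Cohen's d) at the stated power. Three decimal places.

Required noncentrality: δ = z_{0.0025} + z_{0.20} = 2.807 + 0.842 = 3.649.
(Lower-tail contribution to power is negligible for δ > 0.)
δ = d·√(n/2) ⇒ d = δ/√(n/2) = 3.649/√(209/2) = 0.3569.

d ≈ 0.357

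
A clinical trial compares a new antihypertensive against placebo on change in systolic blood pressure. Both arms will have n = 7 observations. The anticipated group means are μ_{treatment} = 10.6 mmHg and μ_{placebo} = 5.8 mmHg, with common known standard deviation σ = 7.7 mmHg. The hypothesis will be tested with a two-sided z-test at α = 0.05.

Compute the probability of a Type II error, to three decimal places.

Standardized effect: d = |μ_{treatment} − μ_{placebo}| / σ = |10.6 − 5.8| / 7.7 = 0.6234
Noncentrality parameter: λ = d·√(n/2) = 0.6234 × √(7/2) = 1.1662
Two-sided α = 0.05 → critical value z_{0.025} = 1.960.
Power = Φ(λ − 1.960) + Φ(−λ − 1.960) = Φ(-0.794) + Φ(-3.126) = 0.2137 + 0.0009 = 0.2146.
Type II error: β = 1 − power = 1 − 0.2146 = 0.7854.

β ≈ 0.785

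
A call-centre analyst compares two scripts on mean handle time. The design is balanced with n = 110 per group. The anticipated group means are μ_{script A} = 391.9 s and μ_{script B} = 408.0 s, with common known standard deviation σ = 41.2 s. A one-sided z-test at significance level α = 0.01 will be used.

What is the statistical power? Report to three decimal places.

Power ≈ 0.716

Standardized effect: d = |μ_{script A} − μ_{script B}| / σ = |391.9 − 408.0| / 41.2 = 0.3908
Noncentrality parameter: δ = d·√(n/2) = 0.3908 × √(110/2) = 2.8981
Critical value for a one-sided test at α = 0.01: z_α = 2.326.
Power = Φ(δ − 2.326) = Φ(0.572) = 0.7162.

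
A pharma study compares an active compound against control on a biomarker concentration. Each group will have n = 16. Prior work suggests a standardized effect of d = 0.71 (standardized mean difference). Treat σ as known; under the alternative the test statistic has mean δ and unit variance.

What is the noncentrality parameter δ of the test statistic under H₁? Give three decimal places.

δ ≈ 2.008

The noncentrality parameter scales effect size by the design's sample-size factor: δ = d·√(n/2) = 0.71 × √(16/2) = 2.0082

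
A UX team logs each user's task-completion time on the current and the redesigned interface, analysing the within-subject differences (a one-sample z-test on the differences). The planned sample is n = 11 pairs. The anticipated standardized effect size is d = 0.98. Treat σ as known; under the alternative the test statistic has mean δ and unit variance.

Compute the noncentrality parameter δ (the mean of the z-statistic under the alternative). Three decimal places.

δ ≈ 3.250

The noncentrality parameter scales effect size by the design's sample-size factor: δ = d·√n = 0.98 × √11 = 3.2503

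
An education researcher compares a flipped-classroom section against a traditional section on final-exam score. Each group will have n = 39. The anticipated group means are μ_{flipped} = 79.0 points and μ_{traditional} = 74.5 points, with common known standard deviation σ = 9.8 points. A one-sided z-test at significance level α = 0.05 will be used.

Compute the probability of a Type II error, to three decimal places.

Standardized effect: d = |μ_{flipped} − μ_{traditional}| / σ = |79.0 − 74.5| / 9.8 = 0.4592
Noncentrality parameter: δ = d·√(n/2) = 0.4592 × √(39/2) = 2.0277
One-sided α = 0.05 → critical value z_{0.05} = 1.645.
Power = P(Z > 1.645 − δ) = Φ(0.383) = 0.6491.
Type II error: β = 1 − power = 1 − 0.6491 = 0.3509.

β ≈ 0.351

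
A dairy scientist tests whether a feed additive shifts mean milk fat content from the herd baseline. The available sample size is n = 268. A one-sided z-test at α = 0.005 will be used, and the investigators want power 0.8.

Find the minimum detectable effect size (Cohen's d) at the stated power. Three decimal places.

Required noncentrality: δ = z_{0.005} + z_{0.20} = 2.576 + 0.842 = 3.417.
δ = d·√n ⇒ d = δ/√n = 3.417/√268 = 0.2088.

d ≈ 0.209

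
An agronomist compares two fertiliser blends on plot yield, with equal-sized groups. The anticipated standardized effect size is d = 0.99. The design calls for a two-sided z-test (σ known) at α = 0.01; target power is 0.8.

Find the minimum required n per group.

Set Φ(δ − 2.576) = 0.8; then δ − 2.576 = Φ⁻¹(0.8) = 0.842, giving δ = 3.417.
(The Φ(−δ − z_{α/2}) term is vanishingly small for δ > 0 and is dropped in the standard sample-size formula.)
δ = d·√(n/2) ⇒ n = 2(δ/d)² = 2 × (3.417 / 0.99)² = 23.83.
Rounding up, n = 24 per group.

n = 24 per group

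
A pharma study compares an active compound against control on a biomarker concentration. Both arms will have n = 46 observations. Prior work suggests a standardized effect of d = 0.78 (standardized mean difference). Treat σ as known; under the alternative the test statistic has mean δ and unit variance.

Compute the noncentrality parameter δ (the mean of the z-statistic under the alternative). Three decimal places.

The noncentrality parameter scales effect size by the design's sample-size factor: δ = d·√(n/2) = 0.78 × √(46/2) = 3.7407

δ ≈ 3.741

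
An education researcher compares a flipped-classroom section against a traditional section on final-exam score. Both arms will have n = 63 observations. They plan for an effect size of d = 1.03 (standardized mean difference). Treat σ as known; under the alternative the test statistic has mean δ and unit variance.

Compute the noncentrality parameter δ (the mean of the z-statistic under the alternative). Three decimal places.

δ = d·√(n/2) = 1.03 × √(63/2) = 5.7809

δ ≈ 5.781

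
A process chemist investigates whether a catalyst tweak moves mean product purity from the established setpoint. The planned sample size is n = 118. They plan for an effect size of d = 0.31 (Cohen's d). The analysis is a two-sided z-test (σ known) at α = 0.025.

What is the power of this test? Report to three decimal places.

Noncentrality parameter: δ = d·√n = 0.31 × √118 = 3.3675
Critical value for a two-sided test at α = 0.025: z_{α/2} = 2.241.
Power = Φ(δ − 2.241) + Φ(−δ − 2.241) = Φ(1.126) + Φ(-5.609) = 0.8699 + 0.0000 = 0.8699.

Power ≈ 0.870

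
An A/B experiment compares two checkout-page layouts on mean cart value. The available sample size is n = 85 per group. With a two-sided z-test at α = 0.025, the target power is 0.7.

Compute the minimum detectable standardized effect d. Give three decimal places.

Required noncentrality: δ = z_{0.0125} + z_{0.30} = 2.241 + 0.524 = 2.766.
(Lower-tail contribution to power is negligible for δ > 0.)
δ = d·√(n/2) ⇒ d = δ/√(n/2) = 2.766/√(85/2) = 0.4243.

d ≈ 0.424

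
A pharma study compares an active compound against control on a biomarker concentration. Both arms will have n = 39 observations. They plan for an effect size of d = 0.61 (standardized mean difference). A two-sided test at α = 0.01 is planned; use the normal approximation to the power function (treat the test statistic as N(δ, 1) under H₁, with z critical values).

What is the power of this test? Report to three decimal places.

Noncentrality parameter: δ = d·√(n/2) = 0.61 × √(39/2) = 2.6937
Two-sided α = 0.01 → critical value z_{0.005} = 2.576.
Power = Φ(δ − 2.576) + Φ(−δ − 2.576) = Φ(0.118) + Φ(-5.270) = 0.5469 + 0.0000 = 0.5469.

Power ≈ 0.547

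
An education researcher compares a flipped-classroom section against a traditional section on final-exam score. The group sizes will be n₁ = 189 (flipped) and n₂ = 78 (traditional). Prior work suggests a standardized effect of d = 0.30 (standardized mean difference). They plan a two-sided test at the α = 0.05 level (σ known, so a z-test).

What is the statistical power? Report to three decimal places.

Power ≈ 0.606

Noncentrality parameter: δ = d / √(1/n₁ + 1/n₂) = 0.30 / √(1/189 + 1/78) = 2.2292
Two-sided α = 0.05 → critical value z_{0.025} = 1.960.
Power = Φ(δ − 1.960) + Φ(−δ − 1.960) = Φ(0.269) + Φ(-4.189) = 0.6061 + 0.0000 = 0.6061.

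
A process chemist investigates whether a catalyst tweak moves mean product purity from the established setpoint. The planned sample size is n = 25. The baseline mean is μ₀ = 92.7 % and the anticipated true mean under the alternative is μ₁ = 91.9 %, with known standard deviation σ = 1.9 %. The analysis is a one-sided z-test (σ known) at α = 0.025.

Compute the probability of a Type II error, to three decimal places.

β ≈ 0.442

Standardized effect: d = |μ₁ − μ₀| / σ = |91.9 − 92.7| / 1.9 = 0.4211
Noncentrality parameter: δ = d·√n = 0.4211 × √25 = 2.1053
One-sided α = 0.025 → critical value z_{0.025} = 1.960.
Power = P(Z > 1.960 − δ) = Φ(0.145) = 0.5578.
Type II error: β = 1 − power = 1 − 0.5578 = 0.4422.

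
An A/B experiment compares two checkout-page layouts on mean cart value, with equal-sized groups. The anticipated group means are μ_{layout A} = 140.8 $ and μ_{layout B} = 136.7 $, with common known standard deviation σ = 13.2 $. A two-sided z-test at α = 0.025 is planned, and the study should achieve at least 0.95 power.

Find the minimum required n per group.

Standardized effect: d = |μ_{layout A} − μ_{layout B}| / σ = |140.8 − 136.7| / 13.2 = 0.3106
For power 0.95 need Φ(δ − z_{0.0125}) = 0.95, so δ = z_{0.0125} + z_{0.05} = 2.241 + 1.645 = 3.886.
(For δ > 0 the lower-tail rejection region contributes negligibly to power, so the one-term inversion is standard.)
δ = d·√(n/2) ⇒ n = 2(δ/d)² = 2 × (3.886 / 0.3106)² = 313.09.
Round up to the next whole unit.

n = 314 per group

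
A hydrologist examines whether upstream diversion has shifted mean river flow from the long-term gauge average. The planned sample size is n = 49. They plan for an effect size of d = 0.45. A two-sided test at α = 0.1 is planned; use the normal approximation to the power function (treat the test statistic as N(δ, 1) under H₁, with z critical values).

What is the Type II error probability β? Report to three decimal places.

Noncentrality parameter: δ = d·√n = 0.45 × √49 = 3.1500
Two-sided α = 0.1 → critical value z_{0.05} = 1.645.
Power = Φ(δ − 1.645) + Φ(−δ − 1.645) = Φ(1.505) + Φ(-4.795) = 0.9339 + 0.0000 = 0.9339.
Type II error: β = 1 − power = 1 − 0.9339 = 0.0661.

β ≈ 0.066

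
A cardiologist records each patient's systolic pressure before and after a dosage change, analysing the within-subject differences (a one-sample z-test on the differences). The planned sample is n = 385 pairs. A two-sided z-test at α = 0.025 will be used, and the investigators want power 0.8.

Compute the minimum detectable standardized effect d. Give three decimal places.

d ≈ 0.157

Need Φ(δ − 2.241) = 0.8, so δ = 2.241 + 0.842 = 3.083.
(The second rejection-region term Φ(−δ − z_{α/2}) is negligible and dropped.)
δ = d·√n ⇒ d = δ/√n = 3.083/√385 = 0.1571.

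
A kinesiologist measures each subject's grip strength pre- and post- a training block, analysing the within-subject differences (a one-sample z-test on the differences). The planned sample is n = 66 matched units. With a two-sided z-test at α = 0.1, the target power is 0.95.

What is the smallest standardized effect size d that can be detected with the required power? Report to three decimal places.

d ≈ 0.405

Required noncentrality: δ = z_{0.05} + z_{0.05} = 1.645 + 1.645 = 3.290.
(The second rejection-region term Φ(−δ − z_{α/2}) is negligible and dropped.)
δ = d·√n ⇒ d = δ/√n = 3.290/√66 = 0.4049.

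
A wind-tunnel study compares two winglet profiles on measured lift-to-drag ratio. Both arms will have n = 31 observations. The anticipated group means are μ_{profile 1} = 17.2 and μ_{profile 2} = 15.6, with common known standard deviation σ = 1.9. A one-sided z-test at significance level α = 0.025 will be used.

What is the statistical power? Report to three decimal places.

Power ≈ 0.912

Standardized effect: d = |μ_{profile 1} − μ_{profile 2}| / σ = |17.2 − 15.6| / 1.9 = 0.8421
Noncentrality parameter: λ = d·√(n/2) = 0.8421 × √(31/2) = 3.3154
One-sided α = 0.025 → critical value z_{0.025} = 1.960.
Power = Φ(λ − 1.960) = Φ(1.355) = 0.9124.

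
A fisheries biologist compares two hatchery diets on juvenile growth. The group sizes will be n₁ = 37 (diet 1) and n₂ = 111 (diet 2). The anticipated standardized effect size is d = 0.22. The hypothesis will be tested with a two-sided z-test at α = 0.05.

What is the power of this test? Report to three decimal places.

Noncentrality parameter: δ = d / √(1/n₁ + 1/n₂) = 0.22 / √(1/37 + 1/111) = 1.1589
Critical value for a two-sided test at α = 0.05: z_{α/2} = 1.960.
Power = Φ(δ − 1.960) + Φ(−δ − 1.960) = Φ(-0.801) + Φ(-3.119) = 0.2116 + 0.0009 = 0.2125.

Power ≈ 0.212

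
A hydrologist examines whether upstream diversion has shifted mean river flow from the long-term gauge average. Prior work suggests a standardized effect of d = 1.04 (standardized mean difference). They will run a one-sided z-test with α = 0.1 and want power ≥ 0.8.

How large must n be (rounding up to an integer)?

Set Φ(δ − 1.282) = 0.8; then δ − 1.282 = Φ⁻¹(0.8) = 0.842, giving δ = 2.123.
δ = d·√n ⇒ n = (δ/d)² = (2.123 / 1.04)² = 4.17.
Round up to the next whole unit.

n = 5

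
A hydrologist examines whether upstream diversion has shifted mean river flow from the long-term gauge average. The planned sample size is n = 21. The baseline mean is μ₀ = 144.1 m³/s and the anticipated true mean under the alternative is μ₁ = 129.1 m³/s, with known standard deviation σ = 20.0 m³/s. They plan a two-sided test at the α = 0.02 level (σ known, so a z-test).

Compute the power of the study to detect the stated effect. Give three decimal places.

Standardized effect: d = |μ₁ − μ₀| / σ = |129.1 − 144.1| / 20.0 = 0.7500
Noncentrality parameter: δ = d·√n = 0.7500 × √21 = 3.4369
Two-sided α = 0.02 → critical value z_{0.01} = 2.326.
Power = Φ(δ − 2.326) + Φ(−δ − 2.326) = Φ(1.111) + Φ(-5.763) = 0.8666 + 0.0000 = 0.8666.

Power ≈ 0.867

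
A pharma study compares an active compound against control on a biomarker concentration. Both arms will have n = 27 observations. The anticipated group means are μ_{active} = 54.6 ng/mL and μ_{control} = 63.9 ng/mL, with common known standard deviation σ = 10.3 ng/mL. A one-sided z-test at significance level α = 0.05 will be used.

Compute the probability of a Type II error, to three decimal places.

β ≈ 0.047

Standardized effect: d = |μ_{active} − μ_{control}| / σ = |54.6 − 63.9| / 10.3 = 0.9029
Noncentrality parameter: δ = d·√(n/2) = 0.9029 × √(27/2) = 3.3175
Critical value for a one-sided test at α = 0.05: z_α = 1.645.
Power = Φ(δ − 1.645) = Φ(1.673) = 0.9528.
Type II error: β = 1 − power = 1 − 0.9528 = 0.0472.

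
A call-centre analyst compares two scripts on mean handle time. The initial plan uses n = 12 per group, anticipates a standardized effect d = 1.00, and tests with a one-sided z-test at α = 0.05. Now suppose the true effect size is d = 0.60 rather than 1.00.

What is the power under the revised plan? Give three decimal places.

Power ≈ 0.430

With d = 0.60: δ = d·√(n/2) = 0.60 × √(12/2) = 1.4697. Critical value z_{0.05} = 1.645.
Revised power = Φ(δ − 1.645) = Φ(-0.175) = 0.4305.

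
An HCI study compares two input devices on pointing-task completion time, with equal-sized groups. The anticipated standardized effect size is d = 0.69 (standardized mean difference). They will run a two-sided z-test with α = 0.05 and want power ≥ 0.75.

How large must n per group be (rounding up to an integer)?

n = 30 per group

For power 0.75 need Φ(δ − z_{0.025}) = 0.75, so δ = z_{0.025} + z_{0.25} = 1.960 + 0.674 = 2.634.
(Ignoring the negligible lower-tail rejection probability gives the usual closed-form inversion.)
δ = d·√(n/2) ⇒ n = 2(δ/d)² = 2 × (2.634 / 0.69)² = 29.15.
Round up to the next whole unit.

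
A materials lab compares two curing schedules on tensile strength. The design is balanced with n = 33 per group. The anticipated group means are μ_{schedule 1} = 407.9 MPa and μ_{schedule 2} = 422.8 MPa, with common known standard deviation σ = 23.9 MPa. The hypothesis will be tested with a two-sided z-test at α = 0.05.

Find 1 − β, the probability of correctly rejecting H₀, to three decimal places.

Power ≈ 0.716

Standardized effect: d = |μ_{schedule 1} − μ_{schedule 2}| / σ = |407.9 − 422.8| / 23.9 = 0.6234
Noncentrality parameter: δ = d·√(n/2) = 0.6234 × √(33/2) = 2.5324
Critical value for a two-sided test at α = 0.05: z_{α/2} = 1.960.
Power = Φ(δ − 1.960) + Φ(−δ − 1.960) = Φ(0.572) + Φ(-4.492) = 0.7165 + 0.0000 = 0.7165.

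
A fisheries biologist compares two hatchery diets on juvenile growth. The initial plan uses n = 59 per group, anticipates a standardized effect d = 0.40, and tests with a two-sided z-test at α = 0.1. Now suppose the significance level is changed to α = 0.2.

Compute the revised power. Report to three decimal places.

δ = d·√(n/2) = 0.40 × √(59/2) = 2.1726 (unchanged). New critical value: z_{0.1} = 1.282.
Revised power = Φ(δ − 1.282) + Φ(−δ − 1.282) = Φ(0.891) + Φ(-3.454) = 0.8135 + 0.0003 = 0.8138.

Power ≈ 0.814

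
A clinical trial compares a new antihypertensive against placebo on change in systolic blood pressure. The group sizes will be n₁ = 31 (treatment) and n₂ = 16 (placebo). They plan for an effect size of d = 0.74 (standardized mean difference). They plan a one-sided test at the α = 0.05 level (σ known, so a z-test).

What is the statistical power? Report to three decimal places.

Power ≈ 0.776

Noncentrality parameter: λ = d / √(1/n₁ + 1/n₂) = 0.74 / √(1/31 + 1/16) = 2.4039
One-sided α = 0.05 → critical value z_{0.05} = 1.645.
Power = Φ(λ − 1.645) = Φ(0.759) = 0.7761.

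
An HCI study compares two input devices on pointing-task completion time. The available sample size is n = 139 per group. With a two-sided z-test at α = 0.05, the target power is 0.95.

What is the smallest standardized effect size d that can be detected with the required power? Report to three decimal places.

d ≈ 0.432

Need Φ(δ − 1.960) = 0.95, so δ = 1.960 + 1.645 = 3.605.
(The second rejection-region term Φ(−δ − z_{α/2}) is negligible and dropped.)
δ = d·√(n/2) ⇒ d = δ/√(n/2) = 3.605/√(139/2) = 0.4324.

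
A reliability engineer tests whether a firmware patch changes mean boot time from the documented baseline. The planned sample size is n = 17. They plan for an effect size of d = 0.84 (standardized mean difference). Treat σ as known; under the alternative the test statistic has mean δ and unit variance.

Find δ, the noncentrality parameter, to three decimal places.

δ = d·√n = 0.84 × √17 = 3.4634

δ ≈ 3.463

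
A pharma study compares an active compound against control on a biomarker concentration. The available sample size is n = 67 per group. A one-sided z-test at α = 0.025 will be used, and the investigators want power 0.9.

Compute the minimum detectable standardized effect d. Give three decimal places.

Need Φ(δ − 1.960) = 0.9, so δ = 1.960 + 1.282 = 3.242.
δ = d·√(n/2) ⇒ d = δ/√(n/2) = 3.242/√(67/2) = 0.5600.

d ≈ 0.560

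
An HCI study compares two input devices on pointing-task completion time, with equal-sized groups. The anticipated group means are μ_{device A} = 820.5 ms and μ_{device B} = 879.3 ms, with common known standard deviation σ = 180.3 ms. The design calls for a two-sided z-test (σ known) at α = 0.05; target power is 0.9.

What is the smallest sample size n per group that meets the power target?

n = 198 per group

Standardized effect: d = |μ_{device A} − μ_{device B}| / σ = |820.5 − 879.3| / 180.3 = 0.3261
Set Φ(δ − 1.960) = 0.9; then δ − 1.960 = Φ⁻¹(0.9) = 1.282, giving δ = 3.242.
(The Φ(−δ − z_{α/2}) term is vanishingly small for δ > 0 and is dropped in the standard sample-size formula.)
δ = d·√(n/2) ⇒ n = 2(δ/d)² = 2 × (3.242 / 0.3261)² = 197.59.
Round up to the next whole unit.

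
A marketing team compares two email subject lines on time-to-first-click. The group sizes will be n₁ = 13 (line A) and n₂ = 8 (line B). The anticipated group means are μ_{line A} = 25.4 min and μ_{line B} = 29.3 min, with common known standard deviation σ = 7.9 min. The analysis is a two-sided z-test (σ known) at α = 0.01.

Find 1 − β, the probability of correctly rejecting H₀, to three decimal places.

Standardized effect: d = |μ_{line A} − μ_{line B}| / σ = |25.4 − 29.3| / 7.9 = 0.4937
Noncentrality parameter: δ = d / √(1/n₁ + 1/n₂) = 0.4937 / √(1/13 + 1/8) = 1.0986
Two-sided α = 0.01 → critical value z_{0.005} = 2.576.
Power = Φ(δ − 2.576) + Φ(−δ − 2.576) = Φ(-1.477) + Φ(-3.674) = 0.0698 + 0.0001 = 0.0699.

Power ≈ 0.070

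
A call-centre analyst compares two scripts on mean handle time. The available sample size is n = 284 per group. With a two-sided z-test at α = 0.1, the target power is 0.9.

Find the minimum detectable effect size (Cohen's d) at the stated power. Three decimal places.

Need Φ(δ − 1.645) = 0.9, so δ = 1.645 + 1.282 = 2.926.
(The second rejection-region term Φ(−δ − z_{α/2}) is negligible and dropped.)
δ = d·√(n/2) ⇒ d = δ/√(n/2) = 2.926/√(284/2) = 0.2456.

d ≈ 0.246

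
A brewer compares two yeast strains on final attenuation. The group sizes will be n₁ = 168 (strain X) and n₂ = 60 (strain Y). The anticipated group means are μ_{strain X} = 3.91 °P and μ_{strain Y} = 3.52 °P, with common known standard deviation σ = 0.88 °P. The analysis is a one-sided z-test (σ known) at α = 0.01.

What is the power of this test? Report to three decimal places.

Power ≈ 0.733

Standardized effect: d = |μ_{strain X} − μ_{strain Y}| / σ = |3.91 − 3.52| / 0.88 = 0.4432
Noncentrality parameter: δ = d / √(1/n₁ + 1/n₂) = 0.4432 / √(1/168 + 1/60) = 2.9468
One-sided α = 0.01 → critical value z_{0.01} = 2.326.
Power = P(Z > 2.326 − δ) = Φ(0.620) = 0.7325.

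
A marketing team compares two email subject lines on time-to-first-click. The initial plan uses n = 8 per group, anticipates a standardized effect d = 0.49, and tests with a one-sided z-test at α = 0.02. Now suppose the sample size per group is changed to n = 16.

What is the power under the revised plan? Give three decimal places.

With n = 16 per group: δ = d·√(n/2) = 0.49 × √(16/2) = 1.3859. Critical value z_{0.02} = 2.054.
Revised power = P(Z > 2.054 − δ) = Φ(-0.668) = 0.2521.

Power ≈ 0.252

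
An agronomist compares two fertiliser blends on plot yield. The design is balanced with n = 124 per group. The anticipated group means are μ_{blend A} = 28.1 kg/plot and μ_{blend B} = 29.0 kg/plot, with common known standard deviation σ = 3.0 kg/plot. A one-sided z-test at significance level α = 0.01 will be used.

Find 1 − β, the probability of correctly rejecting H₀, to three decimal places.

Power ≈ 0.514

Standardized effect: d = |μ_{blend A} − μ_{blend B}| / σ = |28.1 − 29.0| / 3.0 = 0.3000
Noncentrality parameter: δ = d·√(n/2) = 0.3000 × √(124/2) = 2.3622
Critical value for a one-sided test at α = 0.01: z_α = 2.326.
Power = Φ(δ − 2.326) = Φ(0.036) = 0.5143.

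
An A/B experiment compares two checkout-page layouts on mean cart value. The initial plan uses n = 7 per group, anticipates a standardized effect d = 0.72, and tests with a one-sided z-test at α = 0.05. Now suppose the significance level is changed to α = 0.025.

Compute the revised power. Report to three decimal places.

Power ≈ 0.270

δ = d·√(n/2) = 0.72 × √(7/2) = 1.3470 (unchanged). New critical value: z_{0.025} = 1.960.
Revised power = Φ(δ − 1.960) = Φ(-0.613) = 0.2699.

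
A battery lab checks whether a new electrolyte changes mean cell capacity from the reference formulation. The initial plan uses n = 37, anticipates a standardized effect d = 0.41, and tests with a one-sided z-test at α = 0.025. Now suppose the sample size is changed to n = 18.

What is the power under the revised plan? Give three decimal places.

Power ≈ 0.413

With n = 18: δ = d·√n = 0.41 × √18 = 1.7395. Critical value z_{0.025} = 1.960.
Revised power = Φ(δ − 1.960) = Φ(-0.220) = 0.4127.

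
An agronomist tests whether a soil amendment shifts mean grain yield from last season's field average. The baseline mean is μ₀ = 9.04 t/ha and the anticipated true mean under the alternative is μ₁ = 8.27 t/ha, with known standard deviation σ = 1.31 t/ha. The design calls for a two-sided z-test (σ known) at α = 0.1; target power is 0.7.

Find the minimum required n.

Standardized effect: d = |μ₁ − μ₀| / σ = |8.27 − 9.04| / 1.31 = 0.5878
Set Φ(δ − 1.645) = 0.7; then δ − 1.645 = Φ⁻¹(0.7) = 0.524, giving δ = 2.169.
(For δ > 0 the lower-tail rejection region contributes negligibly to power, so the one-term inversion is standard.)
δ = d·√n ⇒ n = (δ/d)² = (2.169 / 0.5878)² = 13.62.
Rounding up, n = 14.

n = 14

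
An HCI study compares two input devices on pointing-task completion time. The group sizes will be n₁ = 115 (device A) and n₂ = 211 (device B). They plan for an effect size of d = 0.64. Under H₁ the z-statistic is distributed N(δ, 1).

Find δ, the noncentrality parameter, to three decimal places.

δ ≈ 5.522

The noncentrality parameter scales effect size by the design's sample-size factor: δ = d / √(1/n₁ + 1/n₂) = 0.64 / √(1/115 + 1/211) = 5.5216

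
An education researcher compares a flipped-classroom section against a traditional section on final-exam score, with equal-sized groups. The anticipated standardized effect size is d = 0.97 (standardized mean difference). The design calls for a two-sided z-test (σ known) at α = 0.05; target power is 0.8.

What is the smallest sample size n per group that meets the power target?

For power 0.8 need Φ(δ − z_{0.025}) = 0.8, so δ = z_{0.025} + z_{0.20} = 1.960 + 0.842 = 2.802.
(For δ > 0 the lower-tail rejection region contributes negligibly to power, so the one-term inversion is standard.)
δ = d·√(n/2) ⇒ n = 2(δ/d)² = 2 × (2.802 / 0.97)² = 16.68.
Round up to the next whole unit.

n = 17 per group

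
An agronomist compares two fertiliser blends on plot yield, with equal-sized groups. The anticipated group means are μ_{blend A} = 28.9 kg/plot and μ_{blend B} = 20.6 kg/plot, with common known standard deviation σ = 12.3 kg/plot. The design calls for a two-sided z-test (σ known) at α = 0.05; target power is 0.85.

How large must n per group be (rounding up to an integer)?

Standardized effect: d = |μ_{blend A} − μ_{blend B}| / σ = |28.9 − 20.6| / 12.3 = 0.6748
Set Φ(δ − 1.960) = 0.85; then δ − 1.960 = Φ⁻¹(0.85) = 1.036, giving δ = 2.996.
(For δ > 0 the lower-tail rejection region contributes negligibly to power, so the one-term inversion is standard.)
δ = d·√(n/2) ⇒ n = 2(δ/d)² = 2 × (2.996 / 0.6748)² = 39.44.
Round up to the next whole unit.

n = 40 per group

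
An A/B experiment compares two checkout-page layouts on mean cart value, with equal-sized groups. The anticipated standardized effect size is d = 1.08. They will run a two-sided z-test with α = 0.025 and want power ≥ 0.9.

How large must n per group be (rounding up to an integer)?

Set Φ(δ − 2.241) = 0.9; then δ − 2.241 = Φ⁻¹(0.9) = 1.282, giving δ = 3.523.
(The Φ(−δ − z_{α/2}) term is vanishingly small for δ > 0 and is dropped in the standard sample-size formula.)
δ = d·√(n/2) ⇒ n = 2(δ/d)² = 2 × (3.523 / 1.08)² = 21.28.
Round up to the next whole unit.

n = 22 per group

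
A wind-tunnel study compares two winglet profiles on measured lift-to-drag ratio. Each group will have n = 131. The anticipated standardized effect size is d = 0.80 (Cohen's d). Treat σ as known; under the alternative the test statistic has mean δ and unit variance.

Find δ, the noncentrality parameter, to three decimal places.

δ = d·√(n/2) = 0.80 × √(131/2) = 6.4746

δ ≈ 6.475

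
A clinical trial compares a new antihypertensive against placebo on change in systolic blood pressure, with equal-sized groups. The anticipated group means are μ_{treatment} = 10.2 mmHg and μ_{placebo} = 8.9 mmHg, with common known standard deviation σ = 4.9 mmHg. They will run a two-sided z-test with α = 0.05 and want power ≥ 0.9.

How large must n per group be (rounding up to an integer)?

Standardized effect: d = |μ_{treatment} − μ_{placebo}| / σ = |10.2 − 8.9| / 4.9 = 0.2653
For power 0.9 need Φ(δ − z_{0.025}) = 0.9, so δ = z_{0.025} + z_{0.10} = 1.960 + 1.282 = 3.242.
(For δ > 0 the lower-tail rejection region contributes negligibly to power, so the one-term inversion is standard.)
δ = d·√(n/2) ⇒ n = 2(δ/d)² = 2 × (3.242 / 0.2653)² = 298.56.
Round up to the next whole unit.

n = 299 per group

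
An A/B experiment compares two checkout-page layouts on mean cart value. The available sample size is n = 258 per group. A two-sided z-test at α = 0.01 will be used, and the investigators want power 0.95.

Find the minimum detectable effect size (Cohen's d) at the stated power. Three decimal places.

Required noncentrality: δ = z_{0.005} + z_{0.05} = 2.576 + 1.645 = 4.221.
(Lower-tail contribution to power is negligible for δ > 0.)
δ = d·√(n/2) ⇒ d = δ/√(n/2) = 4.221/√(258/2) = 0.3716.

d ≈ 0.372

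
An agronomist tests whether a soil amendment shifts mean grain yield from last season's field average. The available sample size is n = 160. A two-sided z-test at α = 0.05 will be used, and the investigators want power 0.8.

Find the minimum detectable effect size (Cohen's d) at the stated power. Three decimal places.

d ≈ 0.221

Need Φ(δ − 1.960) = 0.8, so δ = 1.960 + 0.842 = 2.802.
(The second rejection-region term Φ(−δ − z_{α/2}) is negligible and dropped.)
δ = d·√n ⇒ d = δ/√n = 2.802/√160 = 0.2215.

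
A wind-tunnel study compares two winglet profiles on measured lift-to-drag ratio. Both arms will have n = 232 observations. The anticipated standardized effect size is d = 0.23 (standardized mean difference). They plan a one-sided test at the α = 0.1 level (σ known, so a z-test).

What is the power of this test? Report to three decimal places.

Power ≈ 0.884

Noncentrality parameter: δ = d·√(n/2) = 0.23 × √(232/2) = 2.4772
Critical value for a one-sided test at α = 0.1: z_α = 1.282.
Power = Φ(δ − 1.282) = Φ(1.196) = 0.8841.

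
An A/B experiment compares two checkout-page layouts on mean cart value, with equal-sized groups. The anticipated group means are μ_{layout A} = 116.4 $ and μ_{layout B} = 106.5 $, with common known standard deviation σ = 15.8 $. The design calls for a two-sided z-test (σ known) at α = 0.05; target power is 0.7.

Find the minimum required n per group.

Standardized effect: d = |μ_{layout A} − μ_{layout B}| / σ = |116.4 − 106.5| / 15.8 = 0.6266
For power 0.7 need Φ(δ − z_{0.025}) = 0.7, so δ = z_{0.025} + z_{0.30} = 1.960 + 0.524 = 2.484.
(For δ > 0 the lower-tail rejection region contributes negligibly to power, so the one-term inversion is standard.)
δ = d·√(n/2) ⇒ n = 2(δ/d)² = 2 × (2.484 / 0.6266)² = 31.44.
Round up to the next whole unit.

n = 32 per group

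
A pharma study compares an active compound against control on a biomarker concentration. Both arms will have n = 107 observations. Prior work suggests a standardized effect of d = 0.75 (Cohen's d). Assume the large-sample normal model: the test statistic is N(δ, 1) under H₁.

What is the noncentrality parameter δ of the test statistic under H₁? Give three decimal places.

The noncentrality parameter scales effect size by the design's sample-size factor: δ = d·√(n/2) = 0.75 × √(107/2) = 5.4858

δ ≈ 5.486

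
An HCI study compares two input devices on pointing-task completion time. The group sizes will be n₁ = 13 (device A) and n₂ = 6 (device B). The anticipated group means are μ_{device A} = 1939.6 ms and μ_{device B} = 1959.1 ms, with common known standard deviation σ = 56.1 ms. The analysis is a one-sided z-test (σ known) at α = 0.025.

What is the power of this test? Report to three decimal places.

Power ≈ 0.105

Standardized effect: d = |μ_{device A} − μ_{device B}| / σ = |1939.6 − 1959.1| / 56.1 = 0.3476
Noncentrality parameter: δ = d / √(1/n₁ + 1/n₂) = 0.3476 / √(1/13 + 1/6) = 0.7043
Critical value for a one-sided test at α = 0.025: z_α = 1.960.
Power = P(Z > 1.960 − δ) = Φ(-1.256) = 0.1046.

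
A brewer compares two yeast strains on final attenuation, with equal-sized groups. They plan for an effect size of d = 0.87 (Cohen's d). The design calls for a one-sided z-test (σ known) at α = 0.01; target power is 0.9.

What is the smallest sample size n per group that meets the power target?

n = 35 per group

For power 0.9 need Φ(δ − z_{0.01}) = 0.9, so δ = z_{0.01} + z_{0.10} = 2.326 + 1.282 = 3.608.
δ = d·√(n/2) ⇒ n = 2(δ/d)² = 2 × (3.608 / 0.87)² = 34.40.
Round up to the next whole unit.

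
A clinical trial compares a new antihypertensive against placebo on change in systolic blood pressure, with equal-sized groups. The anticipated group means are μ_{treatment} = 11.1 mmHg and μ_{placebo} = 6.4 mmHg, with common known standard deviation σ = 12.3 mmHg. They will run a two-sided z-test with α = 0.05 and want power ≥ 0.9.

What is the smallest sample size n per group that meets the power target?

n = 144 per group

Standardized effect: d = |μ_{treatment} − μ_{placebo}| / σ = |11.1 − 6.4| / 12.3 = 0.3821
Set Φ(δ − 1.960) = 0.9; then δ − 1.960 = Φ⁻¹(0.9) = 1.282, giving δ = 3.242.
(For δ > 0 the lower-tail rejection region contributes negligibly to power, so the one-term inversion is standard.)
δ = d·√(n/2) ⇒ n = 2(δ/d)² = 2 × (3.242 / 0.3821)² = 143.93.
Round up to the next whole unit.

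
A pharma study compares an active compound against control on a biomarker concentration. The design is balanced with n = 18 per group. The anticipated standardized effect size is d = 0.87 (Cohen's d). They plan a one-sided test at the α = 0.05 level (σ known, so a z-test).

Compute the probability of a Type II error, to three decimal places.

Noncentrality parameter: δ = d·√(n/2) = 0.87 × √(18/2) = 2.6100
Critical value for a one-sided test at α = 0.05: z_α = 1.645.
Power = P(Z > 1.645 − δ) = Φ(0.965) = 0.8328.
Type II error: β = 1 − power = 1 − 0.8328 = 0.1672.

β ≈ 0.167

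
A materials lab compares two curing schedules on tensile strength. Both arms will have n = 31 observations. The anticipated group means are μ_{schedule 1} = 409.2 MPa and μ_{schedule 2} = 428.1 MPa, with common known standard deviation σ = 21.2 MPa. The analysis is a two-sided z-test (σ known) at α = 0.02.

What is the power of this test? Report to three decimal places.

Standardized effect: d = |μ_{schedule 1} − μ_{schedule 2}| / σ = |409.2 − 428.1| / 21.2 = 0.8915
Noncentrality parameter: δ = d·√(n/2) = 0.8915 × √(31/2) = 3.5099
Critical value for a two-sided test at α = 0.02: z_{α/2} = 2.326.
Power = Φ(δ − 2.326) + Φ(−δ − 2.326) = Φ(1.184) + Φ(-5.836) = 0.8817 + 0.0000 = 0.8817.

Power ≈ 0.882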